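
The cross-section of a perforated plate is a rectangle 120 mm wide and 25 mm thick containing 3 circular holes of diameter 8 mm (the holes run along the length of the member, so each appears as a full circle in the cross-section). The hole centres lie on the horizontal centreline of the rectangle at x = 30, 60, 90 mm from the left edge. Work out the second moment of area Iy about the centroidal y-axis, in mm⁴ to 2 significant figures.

Iy ≈ 3.5 × 10⁶ mm⁴

Treat the section as a set of non-overlapping primitives; coordinates are from the bounding-box lower-left.
Plate: 120 × 25, A = 3 000 mm², x = 60 mm, Ī = 3 600 000 mm⁴.
Hole 1 (subtracted): ⌀8, A = 50.27 mm², x = 30 mm, Ī = 201.1 mm⁴.
Hole 2 (subtracted): ⌀8, A = 50.27 mm², x = 60 mm, Ī = 201.1 mm⁴.
Hole 3 (subtracted): ⌀8, A = 50.27 mm², x = 90 mm, Ī = 201.1 mm⁴.
By symmetry the centroid is at mid-width, x̄ = 60 mm.
Transfer each piece to the centroidal y-axis using Ī + A·d² with d = x − 60:
  plate: d = 0 mm → contributes +3 600 000 mm⁴
  hole 1: d = -30 mm → contributes −45 440 mm⁴
  hole 2: d = 0 mm → contributes −201.1 mm⁴
  hole 3: d = 30 mm → contributes −45 440 mm⁴
Total I = 3 508 919 mm⁴.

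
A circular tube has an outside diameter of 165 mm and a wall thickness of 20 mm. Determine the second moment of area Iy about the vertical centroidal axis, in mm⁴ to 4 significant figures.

Split into non-overlapping primitives; take the origin at the lower-left of the bounding box.
Outer circle: ⌀165, A = 21382.5 mm², x = 82.5 mm, Ī = 36 383 601 mm⁴.
Bore (subtracted): ⌀125, A = 12271.8 mm², x = 82.5 mm, Ī = 11 984 225 mm⁴.
By symmetry the centroid is at mid-width, x̄ = 82.5 mm.
All pieces are centred on the vertical centroidal axis, so I = ΣĪ (holes subtracted) = 24 399 376 mm⁴.

Iy ≈ 2.440 × 10⁷ mm⁴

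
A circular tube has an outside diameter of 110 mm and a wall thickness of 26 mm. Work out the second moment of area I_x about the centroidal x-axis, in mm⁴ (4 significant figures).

I_x ≈ 6.631 × 10⁶ mm⁴

Break the section into simple shapes (no overlaps), measuring from the bottom-left corner of the bounding box.
Outer circle: ⌀110, A = 9503.32 mm², y = 55 mm, Ī = 7 186 884 mm⁴.
Bore (subtracted): ⌀58, A = 2642.08 mm², y = 55 mm, Ī = 555 497 mm⁴.
By symmetry the centroid is at mid-height, ȳ = 55 mm.
All pieces are centred on the centroidal x-axis, so I = ΣĪ (holes subtracted) = 6 631 387 mm⁴.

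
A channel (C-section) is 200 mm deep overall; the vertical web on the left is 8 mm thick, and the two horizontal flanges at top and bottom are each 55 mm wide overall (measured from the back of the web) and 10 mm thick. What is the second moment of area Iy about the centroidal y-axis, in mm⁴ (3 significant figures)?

Iy ≈ 6.29 × 10⁵ mm⁴

Treat the section as a set of non-overlapping primitives; coordinates are from the bounding-box lower-left.
Web: 8 × 200, A = 1 600 mm², x = 4 mm, Ī = 8533.3 mm⁴.
Top flange (beyond web): 47 × 10, A = 470 mm², x = 31.5 mm, Ī = 86 519 mm⁴.
Bottom flange (beyond web): 47 × 10, A = 470 mm², x = 31.5 mm, Ī = 86 519 mm⁴.
Centroid: x̄ = ΣA·x / ΣA = 14.177 mm.
Transfer each piece to the centroidal y-axis using Ī + A·d² with d = x − 14.177:
  web: d = -10.177 mm → contributes +174 253 mm⁴
  top flange (beyond web): d = 17.323 mm → contributes +227 557 mm⁴
  bottom flange (beyond web): d = 17.323 mm → contributes +227 557 mm⁴
Total I = 629 367 mm⁴.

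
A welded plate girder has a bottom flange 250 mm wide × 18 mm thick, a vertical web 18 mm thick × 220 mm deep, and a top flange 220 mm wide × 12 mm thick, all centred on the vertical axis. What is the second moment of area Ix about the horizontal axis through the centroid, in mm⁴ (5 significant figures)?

Ix ≈ 1.1064 × 10⁸ mm⁴

Split into non-overlapping primitives; take the origin at the lower-left of the bounding box.
Bottom plate: 250 × 18, A = 4 500 mm², y = 9 mm, Ī = 121 500 mm⁴.
Web plate: 18 × 220, A = 3 960 mm², y = 128 mm, Ī = 15 972 000 mm⁴.
Top plate: 220 × 12, A = 2 640 mm², y = 244 mm, Ī = 31 680 mm⁴.
Centroid: ȳ = ΣA·y / ΣA = 107.3459 mm.
Transfer each piece to the horizontal axis through the centroid using Ī + A·d² with d = y − 107.3459:
  bottom plate: d = -98.34595 mm → contributes +43 645 163 mm⁴
  web plate: d = 20.65405 mm → contributes +17 661 296 mm⁴
  top plate: d = 136.6541 mm → contributes +49 331 912 mm⁴
Total I = 110 638 372 mm⁴.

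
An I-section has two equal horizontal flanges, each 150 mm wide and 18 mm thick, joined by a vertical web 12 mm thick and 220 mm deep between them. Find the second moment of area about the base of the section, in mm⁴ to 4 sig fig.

I_base ≈ 2.190 × 10⁸ mm⁴

Treat the section as a set of non-overlapping primitives; coordinates are from the bounding-box lower-left.
Bottom flange: 150 × 18, A = 2 700 mm², y = 9 mm, Ī = 72 900 mm⁴.
Web: 12 × 220, A = 2 640 mm², y = 128 mm, Ī = 10 648 000 mm⁴.
Top flange: 150 × 18, A = 2 700 mm², y = 247 mm, Ī = 72 900 mm⁴.
Transfer each piece to a horizontal axis along the bottom face using Ī + A·d² with d = y − 0:
  bottom flange: d = 9 mm → contributes +291 600 mm⁴
  web: d = 128 mm → contributes +53 901 760 mm⁴
  top flange: d = 247 mm → contributes +164 797 200 mm⁴
Total I = 218 990 560 mm⁴.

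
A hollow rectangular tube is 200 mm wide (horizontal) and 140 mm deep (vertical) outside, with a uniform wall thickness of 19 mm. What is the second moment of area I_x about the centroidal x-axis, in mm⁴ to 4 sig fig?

I_x ≈ 3.141 × 10⁷ mm⁴

Decompose the section into non-overlapping parts with the origin at the bottom-left of its bounding rectangle.
Outer rectangle: 200 × 140, A = 28 000 mm², y = 70 mm, Ī = 45 733 333 mm⁴.
Inner void (subtracted): 162 × 102, A = 16 524 mm², y = 70 mm, Ī = 14 326 308 mm⁴.
By symmetry the centroid is at mid-height, ȳ = 70 mm.
All pieces are centred on the centroidal x-axis, so I = ΣĪ (holes subtracted) = 31 407 025 mm⁴.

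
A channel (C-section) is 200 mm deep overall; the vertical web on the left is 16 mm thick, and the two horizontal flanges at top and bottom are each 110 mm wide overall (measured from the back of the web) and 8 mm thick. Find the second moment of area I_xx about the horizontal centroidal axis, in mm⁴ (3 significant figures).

Break the section into simple shapes (no overlaps), measuring from the bottom-left corner of the bounding box.
Web: 16 × 200, A = 3 200 mm², y = 100 mm, Ī = 10 666 667 mm⁴.
Top flange (beyond web): 94 × 8, A = 752 mm², y = 196 mm, Ī = 4010.7 mm⁴.
Bottom flange (beyond web): 94 × 8, A = 752 mm², y = 4 mm, Ī = 4010.7 mm⁴.
By symmetry the centroid is at mid-height, ȳ = 100 mm.
Transfer each piece to the horizontal centroidal axis using Ī + A·d² with d = y − 100:
  web: d = 0 mm → contributes +10 666 667 mm⁴
  top flange (beyond web): d = 96 mm → contributes +6 934 443 mm⁴
  bottom flange (beyond web): d = -96 mm → contributes +6 934 443 mm⁴
Total I = 24 535 552 mm⁴.

I_xx ≈ 2.45 × 10⁷ mm⁴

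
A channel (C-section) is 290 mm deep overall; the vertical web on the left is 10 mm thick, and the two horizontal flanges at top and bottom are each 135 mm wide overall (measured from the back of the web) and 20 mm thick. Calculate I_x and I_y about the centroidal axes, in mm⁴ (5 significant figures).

I_x ≈ 1.1162 × 10⁸ mm⁴, I_y ≈ 1.4897 × 10⁷ mm⁴

Break the section into simple shapes (no overlaps), measuring from the bottom-left corner of the bounding box.
Web: 10 × 290, A = 2 900 mm², y = 145 mm, Ī = 20 324 167 mm⁴.
Top flange (beyond web): 125 × 20, A = 2 500 mm², y = 280 mm, Ī = 83333.33 mm⁴.
Bottom flange (beyond web): 125 × 20, A = 2 500 mm², y = 10 mm, Ī = 83333.33 mm⁴.
By symmetry the centroid is at mid-height, ȳ = 145 mm.
Transfer each piece to the centroidal x-axis using Ī + A·d² with d = y − 145:
  web: d = 0 mm → contributes +20 324 167 mm⁴
  top flange (beyond web): d = 135 mm → contributes +45 645 833 mm⁴
  bottom flange (beyond web): d = -135 mm → contributes +45 645 833 mm⁴
Total I = 111 615 833 mm⁴.
For the y-axis: x̄ = 47.72152 mm.
Repeating about the centroidal y-axis gives I_y = 14 897 321 mm⁴.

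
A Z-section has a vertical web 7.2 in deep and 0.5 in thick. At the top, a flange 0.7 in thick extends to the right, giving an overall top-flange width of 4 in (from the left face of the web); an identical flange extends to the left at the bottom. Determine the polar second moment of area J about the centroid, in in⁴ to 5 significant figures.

J ≈ 92.185 in⁴

Decompose the section into non-overlapping parts with the origin at the bottom-left of its bounding rectangle.
Web: 0.5 × 7.2, A = 3.6 in², y = 3.6 in, Ī = 15.552 in⁴.
Top flange (beyond web): 3.5 × 0.7, A = 2.45 in², y = 6.85 in, Ī = 0.1000417 in⁴.
Bottom flange (beyond web): 3.5 × 0.7, A = 2.45 in², y = 0.35 in, Ī = 0.1000417 in⁴.
Centroid: ȳ = ΣA·y / ΣA = 3.6 in.
Transfer each piece to the centroidal x-axis using Ī + A·d² with d = y − 3.6:
  web: d = 0 in → contributes +15.552 in⁴
  top flange (beyond web): d = 3.25 in → contributes +25.97817 in⁴
  bottom flange (beyond web): d = -3.25 in → contributes +25.97817 in⁴
Total I = 67.50833 in⁴.
For the y-axis: x̄ = 3.75 in.
Repeating about the centroidal y-axis gives I_y = 24.67708 in⁴.
Polar second moment: J = I_x + I_y = 92.18542 in⁴.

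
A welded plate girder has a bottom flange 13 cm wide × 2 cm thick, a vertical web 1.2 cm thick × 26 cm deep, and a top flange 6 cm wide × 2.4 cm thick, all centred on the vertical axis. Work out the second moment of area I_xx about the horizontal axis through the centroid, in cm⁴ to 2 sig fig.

I_xx ≈ 9400 cm⁴

Split into non-overlapping primitives; take the origin at the lower-left of the bounding box.
Bottom plate: 13 × 2, A = 26 cm², y = 1 cm, Ī = 8.667 cm⁴.
Web plate: 1.2 × 26, A = 31.2 cm², y = 15 cm, Ī = 1 758 cm⁴.
Top plate: 6 × 2.4, A = 14.4 cm², y = 29.2 cm, Ī = 6.912 cm⁴.
Centroid: ȳ = ΣA·y / ΣA = 12.77 cm.
Transfer each piece to the horizontal axis through the centroid using Ī + A·d² with d = y − 12.77:
  bottom plate: d = -11.77 cm → contributes +3 612 cm⁴
  web plate: d = 2.228 cm → contributes +1 912 cm⁴
  top plate: d = 16.43 cm → contributes +3 893 cm⁴
Total I = 9 417 cm⁴.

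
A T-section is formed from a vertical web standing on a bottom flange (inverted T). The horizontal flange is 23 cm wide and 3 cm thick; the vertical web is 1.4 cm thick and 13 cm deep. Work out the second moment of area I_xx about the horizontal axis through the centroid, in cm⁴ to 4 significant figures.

I_xx ≈ 1230 cm⁴

Treat the section as a set of non-overlapping primitives; coordinates are from the bounding-box lower-left.
Flange: 23 × 3, A = 69 cm², y = 1.5 cm, Ī = 51.75 cm⁴.
Web: 1.4 × 13, A = 18.2 cm², y = 9.5 cm, Ī = 256.317 cm⁴.
Centroid: ȳ = ΣA·y / ΣA = 3.16972 cm.
Transfer each piece to the horizontal axis through the centroid using Ī + A·d² with d = y − 3.16972:
  flange: d = -1.66972 cm → contributes +244.121 cm⁴
  web: d = 6.33028 cm → contributes +985.634 cm⁴
Total I = 1229.75 cm⁴.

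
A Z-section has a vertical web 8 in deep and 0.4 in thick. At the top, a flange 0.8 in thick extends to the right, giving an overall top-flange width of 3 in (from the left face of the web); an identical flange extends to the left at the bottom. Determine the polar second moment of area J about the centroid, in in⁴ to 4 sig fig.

Treat the section as a set of non-overlapping primitives; coordinates are from the bounding-box lower-left.
Web: 0.4 × 8, A = 3.2 in², y = 4 in, Ī = 17.0667 in⁴.
Top flange (beyond web): 2.6 × 0.8, A = 2.08 in², y = 7.6 in, Ī = 0.110933 in⁴.
Bottom flange (beyond web): 2.6 × 0.8, A = 2.08 in², y = 0.4 in, Ī = 0.110933 in⁴.
Centroid: ȳ = ΣA·y / ΣA = 4 in.
Transfer each piece to the centroidal x-axis using Ī + A·d² with d = y − 4:
  web: d = 0 in → contributes +17.0667 in⁴
  top flange (beyond web): d = 3.6 in → contributes +27.0677 in⁴
  bottom flange (beyond web): d = -3.6 in → contributes +27.0677 in⁴
Total I = 71.2021 in⁴.
For the y-axis: x̄ = 2.8 in.
Repeating about the centroidal y-axis gives I_y = 11.7461 in⁴.
Polar second moment: J = I_x + I_y = 82.9483 in⁴.

J ≈ 82.95 in⁴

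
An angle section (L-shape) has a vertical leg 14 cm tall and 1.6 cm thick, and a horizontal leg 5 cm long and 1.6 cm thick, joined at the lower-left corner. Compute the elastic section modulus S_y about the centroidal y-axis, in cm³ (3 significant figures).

S_y ≈ 10.1 cm³

Break the section into simple shapes (no overlaps), measuring from the bottom-left corner of the bounding box.
Vertical leg: 1.6 × 14, A = 22.4 cm², x = 0.8 cm, Ī = 4.7787 cm⁴.
Horizontal leg (remainder): 3.4 × 1.6, A = 5.44 cm², x = 3.3 cm, Ī = 5.2405 cm⁴.
Centroid: x̄ = ΣA·x / ΣA = 1.2885 cm.
Transfer each piece to the centroidal y-axis using Ī + A·d² with d = x − 1.2885:
  vertical leg: d = -0.48851 cm → contributes +10.124 cm⁴
  horizontal leg (remainder): d = 2.0115 cm → contributes +27.251 cm⁴
Total I = 37.376 cm⁴.
Extreme fibre distance c = 3.7115 cm; S = I/c = 10.07 cm³.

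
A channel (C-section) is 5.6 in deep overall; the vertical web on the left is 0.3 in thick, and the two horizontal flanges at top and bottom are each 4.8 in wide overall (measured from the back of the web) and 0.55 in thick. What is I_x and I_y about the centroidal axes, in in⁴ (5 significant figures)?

Split into non-overlapping primitives; take the origin at the lower-left of the bounding box.
Web: 0.3 × 5.6, A = 1.68 in², y = 2.8 in, Ī = 4.3904 in⁴.
Top flange (beyond web): 4.5 × 0.55, A = 2.475 in², y = 5.325 in, Ī = 0.06239063 in⁴.
Bottom flange (beyond web): 4.5 × 0.55, A = 2.475 in², y = 0.275 in, Ī = 0.06239063 in⁴.
By symmetry the centroid is at mid-height, ȳ = 2.8 in.
Transfer each piece to the centroidal x-axis using Ī + A·d² with d = y − 2.8:
  web: d = 0 in → contributes +4.3904 in⁴
  top flange (beyond web): d = 2.525 in → contributes +15.84206 in⁴
  bottom flange (beyond web): d = -2.525 in → contributes +15.84206 in⁴
Total I = 36.07453 in⁴.
For the y-axis: x̄ = 1.941855 in.
Repeating about the centroidal y-axis gives I_y = 15.59049 in⁴.

I_x ≈ 36.075 in⁴, I_y ≈ 15.590 in⁴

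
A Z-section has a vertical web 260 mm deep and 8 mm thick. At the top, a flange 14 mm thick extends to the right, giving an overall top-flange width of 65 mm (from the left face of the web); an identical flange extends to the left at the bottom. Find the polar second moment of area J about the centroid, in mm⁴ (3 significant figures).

J ≈ 3.80 × 10⁷ mm⁴

Split into non-overlapping primitives; take the origin at the lower-left of the bounding box.
Web: 8 × 260, A = 2 080 mm², y = 130 mm, Ī = 11 717 333 mm⁴.
Top flange (beyond web): 57 × 14, A = 798 mm², y = 253 mm, Ī = 13 034 mm⁴.
Bottom flange (beyond web): 57 × 14, A = 798 mm², y = 7 mm, Ī = 13 034 mm⁴.
Centroid: ȳ = ΣA·y / ΣA = 130 mm.
Transfer each piece to the centroidal x-axis using Ī + A·d² with d = y − 130:
  web: d = 0 mm → contributes +11 717 333 mm⁴
  top flange (beyond web): d = 123 mm → contributes +12 085 976 mm⁴
  bottom flange (beyond web): d = -123 mm → contributes +12 085 976 mm⁴
Total I = 35 889 285 mm⁴.
For the y-axis: x̄ = 61 mm.
Repeating about the centroidal y-axis gives I_y = 2 128 985 mm⁴.
Polar second moment: J = I_x + I_y = 38 018 271 mm⁴.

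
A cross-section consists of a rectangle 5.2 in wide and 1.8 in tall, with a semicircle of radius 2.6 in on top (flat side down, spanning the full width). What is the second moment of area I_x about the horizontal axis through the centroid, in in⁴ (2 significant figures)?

I_x ≈ 28 in⁴

Break the section into simple shapes (no overlaps), measuring from the bottom-left corner of the bounding box.
Rectangular body: 5.2 × 1.8, A = 9.36 in², y = 0.9 in, Ī = 2.527 in⁴.
Semicircular cap: semicircle r = 2.6, A = 10.62 in², y = 2.903 in, Ī = 5.016 in⁴.
Centroid: ȳ = ΣA·y / ΣA = 1.965 in.
Transfer each piece to the horizontal axis through the centroid using Ī + A·d² with d = y − 1.965:
  rectangular body: d = -1.065 in → contributes +13.14 in⁴
  semicircular cap: d = 0.9386 in → contributes +14.37 in⁴
Total I = 27.51 in⁴.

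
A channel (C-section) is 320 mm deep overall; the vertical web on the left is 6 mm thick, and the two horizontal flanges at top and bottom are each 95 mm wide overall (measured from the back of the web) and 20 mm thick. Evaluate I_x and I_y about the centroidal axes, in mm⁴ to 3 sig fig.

I_x ≈ 9.66 × 10⁷ mm⁴, I_y ≈ 5.17 × 10⁶ mm⁴

Split into non-overlapping primitives; take the origin at the lower-left of the bounding box.
Web: 6 × 320, A = 1 920 mm², y = 160 mm, Ī = 16 384 000 mm⁴.
Top flange (beyond web): 89 × 20, A = 1 780 mm², y = 310 mm, Ī = 59 333 mm⁴.
Bottom flange (beyond web): 89 × 20, A = 1 780 mm², y = 10 mm, Ī = 59 333 mm⁴.
By symmetry the centroid is at mid-height, ȳ = 160 mm.
Transfer each piece to the centroidal x-axis using Ī + A·d² with d = y − 160:
  web: d = 0 mm → contributes +16 384 000 mm⁴
  top flange (beyond web): d = 150 mm → contributes +40 109 333 mm⁴
  bottom flange (beyond web): d = -150 mm → contributes +40 109 333 mm⁴
Total I = 96 602 667 mm⁴.
For the y-axis: x̄ = 33.858 mm.
Repeating about the centroidal y-axis gives I_y = 5 169 876 mm⁴.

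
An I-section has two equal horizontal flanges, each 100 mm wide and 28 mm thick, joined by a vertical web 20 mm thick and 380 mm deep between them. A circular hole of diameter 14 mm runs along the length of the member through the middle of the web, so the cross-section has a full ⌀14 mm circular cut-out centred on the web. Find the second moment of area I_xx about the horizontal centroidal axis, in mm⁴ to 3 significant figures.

I_xx ≈ 3.25 × 10⁸ mm⁴

Break the section into simple shapes (no overlaps), measuring from the bottom-left corner of the bounding box.
Bottom flange: 100 × 28, A = 2 800 mm², y = 14 mm, Ī = 182 933 mm⁴.
Web: 20 × 380, A = 7 600 mm², y = 218 mm, Ī = 91 453 333 mm⁴.
Top flange: 100 × 28, A = 2 800 mm², y = 422 mm, Ī = 182 933 mm⁴.
Hole (subtracted): ⌀14, A = 153.94 mm², y = 218 mm, Ī = 1885.7 mm⁴.
By symmetry the centroid is at mid-height, ȳ = 218 mm.
Transfer each piece to the horizontal centroidal axis using Ī + A·d² with d = y − 218:
  bottom flange: d = -204 mm → contributes +116 707 733 mm⁴
  web: d = 0 mm → contributes +91 453 333 mm⁴
  top flange: d = 204 mm → contributes +116 707 733 mm⁴
  hole: d = 0 mm → contributes −1885.7 mm⁴
Total I = 324 866 914 mm⁴.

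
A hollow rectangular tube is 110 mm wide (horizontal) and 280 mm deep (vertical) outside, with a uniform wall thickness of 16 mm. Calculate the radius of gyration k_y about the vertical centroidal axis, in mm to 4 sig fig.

k_y ≈ 43.07 mm

Split into non-overlapping primitives; take the origin at the lower-left of the bounding box.
Outer rectangle: 110 × 280, A = 30 800 mm², x = 55 mm, Ī = 31 056 667 mm⁴.
Inner void (subtracted): 78 × 248, A = 19 344 mm², x = 55 mm, Ī = 9 807 408 mm⁴.
By symmetry the centroid is at mid-width, x̄ = 55 mm.
All pieces are centred on the vertical centroidal axis, so I = ΣĪ (holes subtracted) = 21 249 259 mm⁴.
Radius of gyration: k = √(I/A) = √(21 249 259 / 11 456) = 43.0681 mm.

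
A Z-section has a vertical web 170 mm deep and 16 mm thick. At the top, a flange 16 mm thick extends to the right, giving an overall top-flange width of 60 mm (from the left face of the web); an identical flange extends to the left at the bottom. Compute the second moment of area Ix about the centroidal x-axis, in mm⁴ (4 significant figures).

Ix ≈ 1.493 × 10⁷ mm⁴

Decompose the section into non-overlapping parts with the origin at the bottom-left of its bounding rectangle.
Web: 16 × 170, A = 2 720 mm², y = 85 mm, Ī = 6 550 667 mm⁴.
Top flange (beyond web): 44 × 16, A = 704 mm², y = 162 mm, Ī = 15018.7 mm⁴.
Bottom flange (beyond web): 44 × 16, A = 704 mm², y = 8 mm, Ī = 15018.7 mm⁴.
Centroid: ȳ = ΣA·y / ΣA = 85 mm.
Transfer each piece to the centroidal x-axis using Ī + A·d² with d = y − 85:
  web: d = 0 mm → contributes +6 550 667 mm⁴
  top flange (beyond web): d = 77 mm → contributes +4 189 035 mm⁴
  bottom flange (beyond web): d = -77 mm → contributes +4 189 035 mm⁴
Total I = 14 928 736 mm⁴.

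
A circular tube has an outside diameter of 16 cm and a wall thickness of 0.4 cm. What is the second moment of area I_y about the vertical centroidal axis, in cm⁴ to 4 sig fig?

Split into non-overlapping primitives; take the origin at the lower-left of the bounding box.
Outer circle: ⌀16, A = 201.062 cm², x = 8 cm, Ī = 3216.99 cm⁴.
Bore (subtracted): ⌀15.2, A = 181.458 cm², x = 8 cm, Ī = 2620.26 cm⁴.
By symmetry the centroid is at mid-width, x̄ = 8 cm.
All pieces are centred on the vertical centroidal axis, so I = ΣĪ (holes subtracted) = 596.732 cm⁴.

I_y ≈ 596.7 cm⁴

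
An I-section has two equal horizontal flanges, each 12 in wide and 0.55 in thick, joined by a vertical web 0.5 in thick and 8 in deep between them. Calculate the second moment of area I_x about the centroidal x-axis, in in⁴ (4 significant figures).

Decompose the section into non-overlapping parts with the origin at the bottom-left of its bounding rectangle.
Bottom flange: 12 × 0.55, A = 6.6 in², y = 0.275 in, Ī = 0.166375 in⁴.
Web: 0.5 × 8, A = 4 in², y = 4.55 in, Ī = 21.3333 in⁴.
Top flange: 12 × 0.55, A = 6.6 in², y = 8.825 in, Ī = 0.166375 in⁴.
By symmetry the centroid is at mid-height, ȳ = 4.55 in.
Transfer each piece to the centroidal x-axis using Ī + A·d² with d = y − 4.55:
  bottom flange: d = -4.275 in → contributes +120.786 in⁴
  web: d = 0 in → contributes +21.3333 in⁴
  top flange: d = 4.275 in → contributes +120.786 in⁴
Total I = 262.904 in⁴.

I_x ≈ 262.9 in⁴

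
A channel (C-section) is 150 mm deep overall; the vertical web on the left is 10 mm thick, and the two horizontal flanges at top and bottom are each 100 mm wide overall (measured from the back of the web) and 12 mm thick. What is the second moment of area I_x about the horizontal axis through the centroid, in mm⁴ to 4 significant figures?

I_x ≈ 1.312 × 10⁷ mm⁴

Treat the section as a set of non-overlapping primitives; coordinates are from the bounding-box lower-left.
Web: 10 × 150, A = 1 500 mm², y = 75 mm, Ī = 2 812 500 mm⁴.
Top flange (beyond web): 90 × 12, A = 1 080 mm², y = 144 mm, Ī = 12 960 mm⁴.
Bottom flange (beyond web): 90 × 12, A = 1 080 mm², y = 6 mm, Ī = 12 960 mm⁴.
By symmetry the centroid is at mid-height, ȳ = 75 mm.
Transfer each piece to the horizontal axis through the centroid using Ī + A·d² with d = y − 75:
  web: d = 0 mm → contributes +2 812 500 mm⁴
  top flange (beyond web): d = 69 mm → contributes +5 154 840 mm⁴
  bottom flange (beyond web): d = -69 mm → contributes +5 154 840 mm⁴
Total I = 13 122 180 mm⁴.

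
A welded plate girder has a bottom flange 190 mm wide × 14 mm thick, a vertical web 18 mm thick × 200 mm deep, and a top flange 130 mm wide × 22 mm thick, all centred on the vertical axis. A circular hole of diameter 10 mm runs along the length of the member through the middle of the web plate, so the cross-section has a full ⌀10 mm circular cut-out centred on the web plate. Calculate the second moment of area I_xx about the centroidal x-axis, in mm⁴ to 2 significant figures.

I_xx ≈ 7.8 × 10⁷ mm⁴

Split into non-overlapping primitives; take the origin at the lower-left of the bounding box.
Bottom plate: 190 × 14, A = 2 660 mm², y = 7 mm, Ī = 43 447 mm⁴.
Web plate: 18 × 200, A = 3 600 mm², y = 114 mm, Ī = 12 000 000 mm⁴.
Top plate: 130 × 22, A = 2 860 mm², y = 225 mm, Ī = 115 353 mm⁴.
Hole (subtracted): ⌀10, A = 78.54 mm², y = 114 mm, Ī = 490.9 mm⁴.
Centroid: ȳ = ΣA·y / ΣA = 117.6 mm.
Transfer each piece to the centroidal x-axis using Ī + A·d² with d = y − 117.6:
  bottom plate: d = -110.6 mm → contributes +32 600 448 mm⁴
  web plate: d = -3.632 mm → contributes +12 047 493 mm⁴
  top plate: d = 107.4 mm → contributes +33 085 015 mm⁴
  hole: d = -3.632 mm → contributes −1 527 mm⁴
Total I = 77 731 429 mm⁴.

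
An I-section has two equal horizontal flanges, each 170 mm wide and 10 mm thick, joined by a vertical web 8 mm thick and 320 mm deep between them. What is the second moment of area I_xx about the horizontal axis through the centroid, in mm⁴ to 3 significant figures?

I_xx ≈ 1.14 × 10⁸ mm⁴

Decompose the section into non-overlapping parts with the origin at the bottom-left of its bounding rectangle.
Bottom flange: 170 × 10, A = 1 700 mm², y = 5 mm, Ī = 14 167 mm⁴.
Web: 8 × 320, A = 2 560 mm², y = 170 mm, Ī = 21 845 333 mm⁴.
Top flange: 170 × 10, A = 1 700 mm², y = 335 mm, Ī = 14 167 mm⁴.
By symmetry the centroid is at mid-height, ȳ = 170 mm.
Transfer each piece to the horizontal axis through the centroid using Ī + A·d² with d = y − 170:
  bottom flange: d = -165 mm → contributes +46 296 667 mm⁴
  web: d = 0 mm → contributes +21 845 333 mm⁴
  top flange: d = 165 mm → contributes +46 296 667 mm⁴
Total I = 114 438 667 mm⁴.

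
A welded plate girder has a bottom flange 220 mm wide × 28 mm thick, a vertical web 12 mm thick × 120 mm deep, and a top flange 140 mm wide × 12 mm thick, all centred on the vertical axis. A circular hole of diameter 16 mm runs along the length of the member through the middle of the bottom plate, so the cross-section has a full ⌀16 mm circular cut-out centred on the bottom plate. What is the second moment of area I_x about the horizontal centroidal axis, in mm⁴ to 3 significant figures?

I_x ≈ 3.01 × 10⁷ mm⁴

Split into non-overlapping primitives; take the origin at the lower-left of the bounding box.
Bottom plate: 220 × 28, A = 6 160 mm², y = 14 mm, Ī = 402 453 mm⁴.
Web plate: 12 × 120, A = 1 440 mm², y = 88 mm, Ī = 1 728 000 mm⁴.
Top plate: 140 × 12, A = 1 680 mm², y = 154 mm, Ī = 20 160 mm⁴.
Hole (subtracted): ⌀16, A = 201.06 mm², y = 14 mm, Ī = 3 217 mm⁴.
Centroid: ȳ = ΣA·y / ΣA = 51.643 mm.
Transfer each piece to the horizontal centroidal axis using Ī + A·d² with d = y − 51.643:
  bottom plate: d = -37.643 mm → contributes +9 131 224 mm⁴
  web plate: d = 36.357 mm → contributes +3 631 420 mm⁴
  top plate: d = 102.36 mm → contributes +17 621 387 mm⁴
  hole: d = -37.643 mm → contributes −288 123 mm⁴
Total I = 30 095 907 mm⁴.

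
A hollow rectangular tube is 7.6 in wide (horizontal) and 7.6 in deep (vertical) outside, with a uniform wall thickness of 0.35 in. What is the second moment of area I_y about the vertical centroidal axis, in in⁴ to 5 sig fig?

I_y ≈ 89.125 in⁴

Break the section into simple shapes (no overlaps), measuring from the bottom-left corner of the bounding box.
Outer rectangle: 7.6 × 7.6, A = 57.76 in², x = 3.8 in, Ī = 278.0181 in⁴.
Inner void (subtracted): 6.9 × 6.9, A = 47.61 in², x = 3.8 in, Ī = 188.8927 in⁴.
By symmetry the centroid is at mid-width, x̄ = 3.8 in.
All pieces are centred on the vertical centroidal axis, so I = ΣĪ (holes subtracted) = 89.12546 in⁴.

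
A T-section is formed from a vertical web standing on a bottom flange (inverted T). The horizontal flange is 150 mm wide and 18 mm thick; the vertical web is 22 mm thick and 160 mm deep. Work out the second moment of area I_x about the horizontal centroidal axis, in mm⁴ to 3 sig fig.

Break the section into simple shapes (no overlaps), measuring from the bottom-left corner of the bounding box.
Flange: 150 × 18, A = 2 700 mm², y = 9 mm, Ī = 72 900 mm⁴.
Web: 22 × 160, A = 3 520 mm², y = 98 mm, Ī = 7 509 333 mm⁴.
Centroid: ȳ = ΣA·y / ΣA = 59.367 mm.
Transfer each piece to the horizontal centroidal axis using Ī + A·d² with d = y − 59.367:
  flange: d = -50.367 mm → contributes +6 922 234 mm⁴
  web: d = 38.633 mm → contributes +12 763 084 mm⁴
Total I = 19 685 318 mm⁴.

I_x ≈ 1.97 × 10⁷ mm⁴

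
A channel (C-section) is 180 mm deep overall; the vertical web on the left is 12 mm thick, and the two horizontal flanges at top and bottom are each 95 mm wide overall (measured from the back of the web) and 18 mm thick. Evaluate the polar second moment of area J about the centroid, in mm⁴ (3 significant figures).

Split into non-overlapping primitives; take the origin at the lower-left of the bounding box.
Web: 12 × 180, A = 2 160 mm², y = 90 mm, Ī = 5 832 000 mm⁴.
Top flange (beyond web): 83 × 18, A = 1 494 mm², y = 171 mm, Ī = 40 338 mm⁴.
Bottom flange (beyond web): 83 × 18, A = 1 494 mm², y = 9 mm, Ī = 40 338 mm⁴.
By symmetry the centroid is at mid-height, ȳ = 90 mm.
Transfer each piece to the centroidal x-axis using Ī + A·d² with d = y − 90:
  web: d = 0 mm → contributes +5 832 000 mm⁴
  top flange (beyond web): d = 81 mm → contributes +9 842 472 mm⁴
  bottom flange (beyond web): d = -81 mm → contributes +9 842 472 mm⁴
Total I = 25 516 944 mm⁴.
For the y-axis: x̄ = 33.57 mm.
Repeating about the centroidal y-axis gives I_y = 4 569 956 mm⁴.
Polar second moment: J = I_x + I_y = 30 086 900 mm⁴.

J ≈ 3.01 × 10⁷ mm⁴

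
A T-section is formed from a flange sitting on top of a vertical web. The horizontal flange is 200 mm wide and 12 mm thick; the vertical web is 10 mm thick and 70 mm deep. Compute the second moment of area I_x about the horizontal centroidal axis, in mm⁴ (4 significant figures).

I_x ≈ 1.226 × 10⁶ mm⁴

Break the section into simple shapes (no overlaps), measuring from the bottom-left corner of the bounding box.
Flange: 200 × 12, A = 2 400 mm², y = 76 mm, Ī = 28 800 mm⁴.
Web: 10 × 70, A = 700 mm², y = 35 mm, Ī = 285 833 mm⁴.
Centroid: ȳ = ΣA·y / ΣA = 66.7419 mm.
Transfer each piece to the horizontal centroidal axis using Ī + A·d² with d = y − 66.7419:
  flange: d = 9.25806 mm → contributes +234 508 mm⁴
  web: d = -31.7419 mm → contributes +991 119 mm⁴
Total I = 1 225 627 mm⁴.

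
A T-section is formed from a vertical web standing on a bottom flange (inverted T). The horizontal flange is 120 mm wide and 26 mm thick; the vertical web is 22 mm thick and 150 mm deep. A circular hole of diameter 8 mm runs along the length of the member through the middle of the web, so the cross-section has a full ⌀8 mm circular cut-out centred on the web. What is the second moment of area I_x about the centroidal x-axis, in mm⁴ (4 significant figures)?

I_x ≈ 1.869 × 10⁷ mm⁴

Split into non-overlapping primitives; take the origin at the lower-left of the bounding box.
Flange: 120 × 26, A = 3 120 mm², y = 13 mm, Ī = 175 760 mm⁴.
Web: 22 × 150, A = 3 300 mm², y = 101 mm, Ī = 6 187 500 mm⁴.
Hole (subtracted): ⌀8, A = 50.2655 mm², y = 101 mm, Ī = 201.062 mm⁴.
Centroid: ȳ = ΣA·y / ΣA = 57.8962 mm.
Transfer each piece to the centroidal x-axis using Ī + A·d² with d = y − 57.8962:
  flange: d = -44.8962 mm → contributes +6 464 636 mm⁴
  web: d = 43.1038 mm → contributes +12 318 705 mm⁴
  hole: d = 43.1038 mm → contributes −93591.4 mm⁴
Total I = 18 689 749 mm⁴.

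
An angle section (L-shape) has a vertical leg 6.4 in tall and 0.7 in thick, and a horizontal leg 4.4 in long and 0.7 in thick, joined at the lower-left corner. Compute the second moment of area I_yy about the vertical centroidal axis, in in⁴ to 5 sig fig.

Split into non-overlapping primitives; take the origin at the lower-left of the bounding box.
Vertical leg: 0.7 × 6.4, A = 4.48 in², x = 0.35 in, Ī = 0.1829333 in⁴.
Horizontal leg (remainder): 3.7 × 0.7, A = 2.59 in², x = 2.55 in, Ī = 2.954758 in⁴.
Centroid: x̄ = ΣA·x / ΣA = 1.155941 in.
Transfer each piece to the vertical centroidal axis using Ī + A·d² with d = x − 1.155941:
  vertical leg: d = -0.8059406 in → contributes +3.092874 in⁴
  horizontal leg (remainder): d = 1.394059 in → contributes +7.988169 in⁴
Total I = 11.08104 in⁴.

I_yy ≈ 11.081 in⁴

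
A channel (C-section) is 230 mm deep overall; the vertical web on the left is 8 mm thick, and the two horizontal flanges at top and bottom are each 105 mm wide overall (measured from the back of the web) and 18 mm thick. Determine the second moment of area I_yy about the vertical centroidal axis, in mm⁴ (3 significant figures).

I_yy ≈ 6.07 × 10⁶ mm⁴

Decompose the section into non-overlapping parts with the origin at the bottom-left of its bounding rectangle.
Web: 8 × 230, A = 1 840 mm², x = 4 mm, Ī = 9813.3 mm⁴.
Top flange (beyond web): 97 × 18, A = 1 746 mm², x = 56.5 mm, Ī = 1 369 010 mm⁴.
Bottom flange (beyond web): 97 × 18, A = 1 746 mm², x = 56.5 mm, Ī = 1 369 010 mm⁴.
Centroid: x̄ = ΣA·x / ΣA = 38.383 mm.
Transfer each piece to the vertical centroidal axis using Ī + A·d² with d = x − 38.383:
  web: d = -34.383 mm → contributes +2 185 040 mm⁴
  top flange (beyond web): d = 18.117 mm → contributes +1 942 093 mm⁴
  bottom flange (beyond web): d = 18.117 mm → contributes +1 942 093 mm⁴
Total I = 6 069 227 mm⁴.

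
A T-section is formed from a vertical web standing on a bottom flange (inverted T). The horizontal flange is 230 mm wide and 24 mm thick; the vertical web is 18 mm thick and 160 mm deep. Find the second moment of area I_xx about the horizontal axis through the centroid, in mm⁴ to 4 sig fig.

I_xx ≈ 2.243 × 10⁷ mm⁴

Break the section into simple shapes (no overlaps), measuring from the bottom-left corner of the bounding box.
Flange: 230 × 24, A = 5 520 mm², y = 12 mm, Ī = 264 960 mm⁴.
Web: 18 × 160, A = 2 880 mm², y = 104 mm, Ī = 6 144 000 mm⁴.
Centroid: ȳ = ΣA·y / ΣA = 43.5429 mm.
Transfer each piece to the horizontal axis through the centroid using Ī + A·d² with d = y − 43.5429:
  flange: d = -31.5429 mm → contributes +5 757 094 mm⁴
  web: d = 60.4571 mm → contributes +16 670 590 mm⁴
Total I = 22 427 685 mm⁴.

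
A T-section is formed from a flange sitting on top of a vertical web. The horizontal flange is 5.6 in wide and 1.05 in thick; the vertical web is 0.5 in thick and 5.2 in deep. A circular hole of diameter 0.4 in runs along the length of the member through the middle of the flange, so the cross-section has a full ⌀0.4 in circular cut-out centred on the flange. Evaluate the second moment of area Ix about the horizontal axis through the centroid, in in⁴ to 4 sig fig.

Decompose the section into non-overlapping parts with the origin at the bottom-left of its bounding rectangle.
Flange: 5.6 × 1.05, A = 5.88 in², y = 5.725 in, Ī = 0.540225 in⁴.
Web: 0.5 × 5.2, A = 2.6 in², y = 2.6 in, Ī = 5.85867 in⁴.
Hole (subtracted): ⌀0.4, A = 0.125664 in², y = 5.725 in, Ī = 0.00125664 in⁴.
Centroid: ȳ = ΣA·y / ΣA = 4.75245 in.
Transfer each piece to the horizontal axis through the centroid using Ī + A·d² with d = y − 4.75245:
  flange: d = 0.972549 in → contributes +6.10183 in⁴
  web: d = -2.15245 in → contributes +17.9046 in⁴
  hole: d = 0.972549 in → contributes −0.120116 in⁴
Total I = 23.8863 in⁴.

Ix ≈ 23.89 in⁴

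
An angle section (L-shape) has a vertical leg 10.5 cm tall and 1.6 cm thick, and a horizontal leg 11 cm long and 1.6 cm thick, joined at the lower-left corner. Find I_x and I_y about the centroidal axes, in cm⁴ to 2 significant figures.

I_x ≈ 310 cm⁴, I_y ≈ 350 cm⁴

Split into non-overlapping primitives; take the origin at the lower-left of the bounding box.
Vertical leg: 1.6 × 10.5, A = 16.8 cm², y = 5.25 cm, Ī = 154.4 cm⁴.
Horizontal leg (remainder): 9.4 × 1.6, A = 15.04 cm², y = 0.8 cm, Ī = 3.209 cm⁴.
Centroid: ȳ = ΣA·y / ΣA = 3.148 cm.
Transfer each piece to the centroidal x-axis using Ī + A·d² with d = y − 3.148:
  vertical leg: d = 2.102 cm → contributes +228.6 cm⁴
  horizontal leg (remainder): d = -2.348 cm → contributes +86.12 cm⁴
Total I = 314.7 cm⁴.
For the y-axis: x̄ = 3.398 cm.
Repeating about the centroidal y-axis gives I_y = 354.4 cm⁴.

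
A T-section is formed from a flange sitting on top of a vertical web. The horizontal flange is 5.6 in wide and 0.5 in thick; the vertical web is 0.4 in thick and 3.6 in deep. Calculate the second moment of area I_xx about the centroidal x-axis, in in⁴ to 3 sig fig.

I_xx ≈ 5.61 in⁴

Decompose the section into non-overlapping parts with the origin at the bottom-left of its bounding rectangle.
Flange: 5.6 × 0.5, A = 2.8 in², y = 3.85 in, Ī = 0.058333 in⁴.
Web: 0.4 × 3.6, A = 1.44 in², y = 1.8 in, Ī = 1.5552 in⁴.
Centroid: ȳ = ΣA·y / ΣA = 3.1538 in.
Transfer each piece to the centroidal x-axis using Ī + A·d² with d = y − 3.1538:
  flange: d = 0.69623 in → contributes +1.4156 in⁴
  web: d = -1.3538 in → contributes +4.1943 in⁴
Total I = 5.6099 in⁴.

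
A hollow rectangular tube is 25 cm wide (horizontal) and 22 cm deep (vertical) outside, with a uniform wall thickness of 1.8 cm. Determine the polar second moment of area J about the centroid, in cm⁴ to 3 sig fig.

J ≈ 2.47 × 10⁴ cm⁴

Break the section into simple shapes (no overlaps), measuring from the bottom-left corner of the bounding box.
Outer rectangle: 25 × 22, A = 550 cm², y = 11 cm, Ī = 22 183 cm⁴.
Inner void (subtracted): 21.4 × 18.4, A = 393.76 cm², y = 11 cm, Ī = 11 109 cm⁴.
By symmetry the centroid is at mid-height, ȳ = 11 cm.
All pieces are centred on the centroidal x-axis, so I = ΣĪ (holes subtracted) = 11 074 cm⁴.
Repeating about the centroidal y-axis gives I_y = 13 619 cm⁴.
Polar second moment: J = I_x + I_y = 24 693 cm⁴.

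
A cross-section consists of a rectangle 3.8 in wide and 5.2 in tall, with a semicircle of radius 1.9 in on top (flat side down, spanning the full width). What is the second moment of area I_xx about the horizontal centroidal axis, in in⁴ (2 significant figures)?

I_xx ≈ 97 in⁴

Break the section into simple shapes (no overlaps), measuring from the bottom-left corner of the bounding box.
Rectangular body: 3.8 × 5.2, A = 19.76 in², y = 2.6 in, Ī = 44.53 in⁴.
Semicircular cap: semicircle r = 1.9, A = 5.671 in², y = 6.006 in, Ī = 1.43 in⁴.
Centroid: ȳ = ΣA·y / ΣA = 3.36 in.
Transfer each piece to the horizontal centroidal axis using Ī + A·d² with d = y − 3.36:
  rectangular body: d = -0.7596 in → contributes +55.93 in⁴
  semicircular cap: d = 2.647 in → contributes +41.16 in⁴
Total I = 97.08 in⁴.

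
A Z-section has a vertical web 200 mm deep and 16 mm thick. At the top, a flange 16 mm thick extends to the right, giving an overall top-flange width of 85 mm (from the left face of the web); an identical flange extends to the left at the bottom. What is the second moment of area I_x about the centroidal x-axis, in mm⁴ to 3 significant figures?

Treat the section as a set of non-overlapping primitives; coordinates are from the bounding-box lower-left.
Web: 16 × 200, A = 3 200 mm², y = 100 mm, Ī = 10 666 667 mm⁴.
Top flange (beyond web): 69 × 16, A = 1 104 mm², y = 192 mm, Ī = 23 552 mm⁴.
Bottom flange (beyond web): 69 × 16, A = 1 104 mm², y = 8 mm, Ī = 23 552 mm⁴.
Centroid: ȳ = ΣA·y / ΣA = 100 mm.
Transfer each piece to the centroidal x-axis using Ī + A·d² with d = y − 100:
  web: d = 0 mm → contributes +10 666 667 mm⁴
  top flange (beyond web): d = 92 mm → contributes +9 367 808 mm⁴
  bottom flange (beyond web): d = -92 mm → contributes +9 367 808 mm⁴
Total I = 29 402 283 mm⁴.

I_x ≈ 2.94 × 10⁷ mm⁴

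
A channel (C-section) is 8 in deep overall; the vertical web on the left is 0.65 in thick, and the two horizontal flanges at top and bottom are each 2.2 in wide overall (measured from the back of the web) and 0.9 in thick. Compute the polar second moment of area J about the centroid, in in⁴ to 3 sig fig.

Decompose the section into non-overlapping parts with the origin at the bottom-left of its bounding rectangle.
Web: 0.65 × 8, A = 5.2 in², y = 4 in, Ī = 27.733 in⁴.
Top flange (beyond web): 1.55 × 0.9, A = 1.395 in², y = 7.55 in, Ī = 0.094163 in⁴.
Bottom flange (beyond web): 1.55 × 0.9, A = 1.395 in², y = 0.45 in, Ī = 0.094163 in⁴.
By symmetry the centroid is at mid-height, ȳ = 4 in.
Transfer each piece to the centroidal x-axis using Ī + A·d² with d = y − 4:
  web: d = 0 in → contributes +27.733 in⁴
  top flange (beyond web): d = 3.55 in → contributes +17.675 in⁴
  bottom flange (beyond web): d = -3.55 in → contributes +17.675 in⁴
Total I = 63.083 in⁴.
For the y-axis: x̄ = 0.70911 in.
Repeating about the centroidal y-axis gives I_y = 2.9387 in⁴.
Polar second moment: J = I_x + I_y = 66.021 in⁴.

J ≈ 66.0 in⁴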